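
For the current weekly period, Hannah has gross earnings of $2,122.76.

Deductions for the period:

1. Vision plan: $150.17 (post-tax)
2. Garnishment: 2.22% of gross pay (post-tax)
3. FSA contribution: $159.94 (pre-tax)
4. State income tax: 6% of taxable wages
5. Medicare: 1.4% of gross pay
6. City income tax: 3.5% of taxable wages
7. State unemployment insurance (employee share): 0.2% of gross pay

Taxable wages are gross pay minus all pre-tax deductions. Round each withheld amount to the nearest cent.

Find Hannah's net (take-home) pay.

$1,545.08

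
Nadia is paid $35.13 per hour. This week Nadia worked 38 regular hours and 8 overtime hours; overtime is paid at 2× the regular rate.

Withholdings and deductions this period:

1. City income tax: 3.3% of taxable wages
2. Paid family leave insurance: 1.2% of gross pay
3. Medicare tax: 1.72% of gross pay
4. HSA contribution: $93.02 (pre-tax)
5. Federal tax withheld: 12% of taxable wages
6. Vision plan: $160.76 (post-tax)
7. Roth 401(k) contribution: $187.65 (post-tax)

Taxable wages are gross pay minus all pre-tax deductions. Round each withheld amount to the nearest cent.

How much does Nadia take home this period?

$1,124.19

Regular pay: 38 × $35.13 = $1,334.94
Overtime pay: 8 × $35.13 × 2 = $562.08
Gross pay = $1,334.94 + $562.08 = $1,897.02
HSA contribution: $93.02
Taxable wages = $1,897.02 − $93.02 = $1,804.00
City income tax: $1,804.00 × 0.033 = $59.53
Federal tax withheld: $1,804.00 × 0.12 = $216.48
Paid family leave insurance: $1,897.02 × 0.012 = $22.76
Medicare tax: $1,897.02 × 0.0172 = $32.63
Roth 401(k) contribution: $187.65
Vision plan: $160.76
Total deductions = $93.02 + $59.53 + $216.48 + $22.76 + $32.63 + $187.65 + $160.76 = $772.83
Net pay = $1,897.02 − $772.83 = $1,124.19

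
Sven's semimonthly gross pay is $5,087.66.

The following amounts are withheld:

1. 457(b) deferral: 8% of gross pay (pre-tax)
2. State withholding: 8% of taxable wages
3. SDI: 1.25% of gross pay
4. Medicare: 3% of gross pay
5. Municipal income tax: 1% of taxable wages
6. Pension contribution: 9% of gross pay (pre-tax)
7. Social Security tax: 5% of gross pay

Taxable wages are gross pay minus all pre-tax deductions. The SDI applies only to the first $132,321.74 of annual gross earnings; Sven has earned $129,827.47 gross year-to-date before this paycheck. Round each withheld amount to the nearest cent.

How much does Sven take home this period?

$3,404.52

Pension contribution: $5,087.66 × 0.09 = $457.89
457(b) deferral: $5,087.66 × 0.08 = $407.01
Pre-tax total = $457.89 + $407.01 = $864.90
Taxable wages = $5,087.66 − $864.90 = $4,222.76
Municipal income tax: $4,222.76 × 0.01 = $42.23
State withholding: $4,222.76 × 0.08 = $337.82
SDI: only $132,321.74 − $129,827.47 = $2,494.27 of this check is subject → $2,494.27 × 0.0125 = $31.18
Medicare: $5,087.66 × 0.03 = $152.63
Social Security tax: $5,087.66 × 0.05 = $254.38
Total deductions = $457.89 + $407.01 + $42.23 + $337.82 + $31.18 + $152.63 + $254.38 = $1,683.14
Net pay = $5,087.66 − $1,683.14 = $3,404.52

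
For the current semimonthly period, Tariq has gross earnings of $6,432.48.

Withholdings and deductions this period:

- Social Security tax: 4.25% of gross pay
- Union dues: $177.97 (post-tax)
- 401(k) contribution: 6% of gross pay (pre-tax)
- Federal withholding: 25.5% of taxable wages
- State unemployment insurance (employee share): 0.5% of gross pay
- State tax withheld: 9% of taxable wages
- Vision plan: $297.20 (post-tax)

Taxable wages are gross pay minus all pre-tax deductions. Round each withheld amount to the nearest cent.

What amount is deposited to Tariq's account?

$3,179.76

401(k) contribution: $6,432.48 × 0.06 = $385.95
Taxable wages = $6,432.48 − $385.95 = $6,046.53
Federal withholding: $6,046.53 × 0.255 = $1,541.87
State tax withheld: $6,046.53 × 0.09 = $544.19
State unemployment insurance (employee share): $6,432.48 × 0.005 = $32.16
Social Security tax: $6,432.48 × 0.0425 = $273.38
Vision plan: $297.20
Union dues: $177.97
Total deductions = $385.95 + $1,541.87 + $544.19 + $32.16 + $273.38 + $297.20 + $177.97 = $3,252.72
Net pay = $6,432.48 − $3,252.72 = $3,179.76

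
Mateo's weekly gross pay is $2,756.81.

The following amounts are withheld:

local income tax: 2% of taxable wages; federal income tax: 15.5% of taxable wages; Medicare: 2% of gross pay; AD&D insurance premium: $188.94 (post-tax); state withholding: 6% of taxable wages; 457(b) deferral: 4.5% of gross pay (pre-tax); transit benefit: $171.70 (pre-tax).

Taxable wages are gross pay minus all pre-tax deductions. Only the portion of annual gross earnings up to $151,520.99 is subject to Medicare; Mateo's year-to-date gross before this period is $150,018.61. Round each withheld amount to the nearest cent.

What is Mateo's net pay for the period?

Transit benefit: $171.70
457(b) deferral: $2,756.81 × 0.045 = $124.06
Pre-tax total = $171.70 + $124.06 = $295.76
Taxable wages = $2,756.81 − $295.76 = $2,461.05
Federal income tax: $2,461.05 × 0.155 = $381.46
Local income tax: $2,461.05 × 0.02 = $49.22
State withholding: $2,461.05 × 0.06 = $147.66
Medicare: only $151,520.99 − $150,018.61 = $1,502.38 of this check is subject → $1,502.38 × 0.02 = $30.05
AD&D insurance premium: $188.94
Total deductions = $171.70 + $124.06 + $381.46 + $49.22 + $147.66 + $30.05 + $188.94 = $1,093.09
Net pay = $2,756.81 − $1,093.09 = $1,663.72

$1,663.72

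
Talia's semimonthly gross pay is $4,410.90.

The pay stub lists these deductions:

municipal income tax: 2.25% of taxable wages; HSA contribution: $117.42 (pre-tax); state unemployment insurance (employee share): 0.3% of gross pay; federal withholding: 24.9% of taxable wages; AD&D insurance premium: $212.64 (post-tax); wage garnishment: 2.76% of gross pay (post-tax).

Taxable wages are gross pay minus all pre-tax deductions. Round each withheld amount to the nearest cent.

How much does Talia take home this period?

HSA contribution: $117.42
Taxable wages = $4,410.90 − $117.42 = $4,293.48
Municipal income tax: $4,293.48 × 0.0225 = $96.60
Federal withholding: $4,293.48 × 0.249 = $1,069.08
State unemployment insurance (employee share): $4,410.90 × 0.003 = $13.23
Wage garnishment: $4,410.90 × 0.0276 = $121.74
AD&D insurance premium: $212.64
Total deductions = $117.42 + $96.60 + $1,069.08 + $13.23 + $121.74 + $212.64 = $1,630.71
Net pay = $4,410.90 − $1,630.71 = $2,780.19

$2,780.19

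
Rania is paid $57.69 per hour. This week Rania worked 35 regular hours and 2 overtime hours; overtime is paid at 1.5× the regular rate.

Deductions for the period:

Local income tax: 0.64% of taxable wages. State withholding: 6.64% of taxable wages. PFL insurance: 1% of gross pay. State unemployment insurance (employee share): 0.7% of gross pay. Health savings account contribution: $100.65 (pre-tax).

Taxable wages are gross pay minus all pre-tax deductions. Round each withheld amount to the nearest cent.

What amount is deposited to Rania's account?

Regular pay: 35 × $57.69 = $2,019.15
Overtime pay: 2 × $57.69 × 1.5 = $173.07
Gross pay = $2,019.15 + $173.07 = $2,192.22
Health savings account contribution: $100.65
Taxable wages = $2,192.22 − $100.65 = $2,091.57
Local income tax: $2,091.57 × 0.0064 = $13.39
State withholding: $2,091.57 × 0.0664 = $138.88
PFL insurance: $2,192.22 × 0.01 = $21.92
State unemployment insurance (employee share): $2,192.22 × 0.007 = $15.35
Total deductions = $100.65 + $13.39 + $138.88 + $21.92 + $15.35 = $290.19
Net pay = $2,192.22 − $290.19 = $1,902.03

$1,902.03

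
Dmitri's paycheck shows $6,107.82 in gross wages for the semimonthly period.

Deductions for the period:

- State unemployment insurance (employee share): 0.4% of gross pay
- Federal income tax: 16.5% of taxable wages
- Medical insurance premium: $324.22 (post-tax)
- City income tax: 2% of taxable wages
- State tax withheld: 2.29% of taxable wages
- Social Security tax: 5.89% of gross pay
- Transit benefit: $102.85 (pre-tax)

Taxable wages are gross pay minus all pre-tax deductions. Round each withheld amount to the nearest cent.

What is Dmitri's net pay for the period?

Transit benefit: $102.85
Taxable wages = $6,107.82 − $102.85 = $6,004.97
City income tax: $6,004.97 × 0.02 = $120.10
Federal income tax: $6,004.97 × 0.165 = $990.82
State tax withheld: $6,004.97 × 0.0229 = $137.51
State unemployment insurance (employee share): $6,107.82 × 0.004 = $24.43
Social Security tax: $6,107.82 × 0.0589 = $359.75
Medical insurance premium: $324.22
Total deductions = $102.85 + $120.10 + $990.82 + $137.51 + $24.43 + $359.75 + $324.22 = $2,059.68
Net pay = $6,107.82 − $2,059.68 = $4,048.14

$4,048.14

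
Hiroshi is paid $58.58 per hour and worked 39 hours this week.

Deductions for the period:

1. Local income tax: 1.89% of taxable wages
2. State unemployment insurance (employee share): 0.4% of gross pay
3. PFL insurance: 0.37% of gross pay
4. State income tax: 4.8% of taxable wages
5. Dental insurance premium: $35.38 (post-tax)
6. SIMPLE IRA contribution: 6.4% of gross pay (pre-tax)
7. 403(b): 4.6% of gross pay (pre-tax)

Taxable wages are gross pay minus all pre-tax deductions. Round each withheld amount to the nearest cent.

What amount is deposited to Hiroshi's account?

Gross pay: 39 × $58.58 = $2284.62
403(b): $2284.62 × 0.046 = $105.09
SIMPLE IRA contribution: $2284.62 × 0.064 = $146.22
Pre-tax total = $105.09 + $146.22 = $251.31
Taxable wages = $2284.62 − $251.31 = $2033.31
State income tax: $2033.31 × 0.048 = $97.60
Local income tax: $2033.31 × 0.0189 = $38.43
State unemployment insurance (employee share): $2284.62 × 0.004 = $9.14
PFL insurance: $2284.62 × 0.0037 = $8.45
Dental insurance premium: $35.38
Total deductions = $105.09 + $146.22 + $97.60 + $38.43 + $9.14 + $8.45 + $35.38 = $440.31
Net pay = $2284.62 − $440.31 = $1844.31

$1844.31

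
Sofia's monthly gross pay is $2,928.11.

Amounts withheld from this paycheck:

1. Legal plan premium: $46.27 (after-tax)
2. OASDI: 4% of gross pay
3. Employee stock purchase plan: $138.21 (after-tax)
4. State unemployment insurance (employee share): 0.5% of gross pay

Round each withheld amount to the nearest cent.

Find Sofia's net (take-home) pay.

$2,611.87

OASDI: $2,928.11 × 0.04 = $117.12
State unemployment insurance (employee share): $2,928.11 × 0.005 = $14.64
Legal plan premium: $46.27
Employee stock purchase plan: $138.21
Total deductions = $117.12 + $14.64 + $46.27 + $138.21 = $316.24
Net pay = $2,928.11 − $316.24 = $2,611.87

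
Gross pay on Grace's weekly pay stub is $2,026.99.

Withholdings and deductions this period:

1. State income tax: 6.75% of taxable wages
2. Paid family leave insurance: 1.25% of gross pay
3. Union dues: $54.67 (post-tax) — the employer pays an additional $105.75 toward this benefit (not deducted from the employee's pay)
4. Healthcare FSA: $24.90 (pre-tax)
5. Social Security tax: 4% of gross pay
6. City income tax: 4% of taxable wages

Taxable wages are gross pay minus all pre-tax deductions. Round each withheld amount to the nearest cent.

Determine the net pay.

$1,625.78

Healthcare FSA: $24.90
Taxable wages = $2,026.99 − $24.90 = $2,002.09
State income tax: $2,002.09 × 0.0675 = $135.14
City income tax: $2,002.09 × 0.04 = $80.08
Paid family leave insurance: $2,026.99 × 0.0125 = $25.34
Social Security tax: $2,026.99 × 0.04 = $81.08
Union dues: $54.67
(Employer's $105.75 toward union dues is not withheld from the employee.)
Total deductions = $24.90 + $135.14 + $80.08 + $25.34 + $81.08 + $54.67 = $401.21
Net pay = $2,026.99 − $401.21 = $1,625.78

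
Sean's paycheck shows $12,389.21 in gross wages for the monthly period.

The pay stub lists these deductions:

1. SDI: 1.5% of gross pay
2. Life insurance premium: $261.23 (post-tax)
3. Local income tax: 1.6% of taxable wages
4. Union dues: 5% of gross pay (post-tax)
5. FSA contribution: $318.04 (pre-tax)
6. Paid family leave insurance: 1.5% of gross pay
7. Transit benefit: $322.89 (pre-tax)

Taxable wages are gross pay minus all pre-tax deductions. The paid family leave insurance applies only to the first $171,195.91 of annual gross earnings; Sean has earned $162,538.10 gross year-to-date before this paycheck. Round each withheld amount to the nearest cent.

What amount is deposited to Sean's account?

$10,363.91

Transit benefit: $322.89
FSA contribution: $318.04
Pre-tax total = $322.89 + $318.04 = $640.93
Taxable wages = $12,389.21 − $640.93 = $11,748.28
Local income tax: $11,748.28 × 0.016 = $187.97
Paid family leave insurance: only $171,195.91 − $162,538.10 = $8,657.81 of this check is subject → $8,657.81 × 0.015 = $129.87
SDI: $12,389.21 × 0.015 = $185.84
Union dues: $12,389.21 × 0.05 = $619.46
Life insurance premium: $261.23
Total deductions = $322.89 + $318.04 + $187.97 + $129.87 + $185.84 + $619.46 + $261.23 = $2,025.30
Net pay = $12,389.21 − $2,025.30 = $10,363.91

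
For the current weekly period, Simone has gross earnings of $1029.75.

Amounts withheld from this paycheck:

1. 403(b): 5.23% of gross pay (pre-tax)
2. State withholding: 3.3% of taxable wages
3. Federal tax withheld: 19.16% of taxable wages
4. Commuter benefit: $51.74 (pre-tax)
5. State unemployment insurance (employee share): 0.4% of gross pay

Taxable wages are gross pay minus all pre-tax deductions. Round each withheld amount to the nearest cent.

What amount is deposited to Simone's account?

403(b): $1029.75 × 0.0523 = $53.86
Commuter benefit: $51.74
Pre-tax total = $53.86 + $51.74 = $105.60
Taxable wages = $1029.75 − $105.60 = $924.15
State withholding: $924.15 × 0.033 = $30.50
Federal tax withheld: $924.15 × 0.1916 = $177.07
State unemployment insurance (employee share): $1029.75 × 0.004 = $4.12
Total deductions = $53.86 + $51.74 + $30.50 + $177.07 + $4.12 = $317.29
Net pay = $1029.75 − $317.29 = $712.46

$712.46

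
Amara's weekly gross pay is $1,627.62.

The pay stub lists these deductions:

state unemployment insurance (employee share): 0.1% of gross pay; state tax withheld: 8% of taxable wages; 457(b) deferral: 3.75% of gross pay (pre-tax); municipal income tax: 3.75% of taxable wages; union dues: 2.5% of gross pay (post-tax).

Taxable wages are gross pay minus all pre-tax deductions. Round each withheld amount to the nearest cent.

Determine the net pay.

457(b) deferral: $1,627.62 × 0.0375 = $61.04
Taxable wages = $1,627.62 − $61.04 = $1,566.58
State tax withheld: $1,566.58 × 0.08 = $125.33
Municipal income tax: $1,566.58 × 0.0375 = $58.75
State unemployment insurance (employee share): $1,627.62 × 0.001 = $1.63
Union dues: $1,627.62 × 0.025 = $40.69
Total deductions = $61.04 + $125.33 + $58.75 + $1.63 + $40.69 = $287.44
Net pay = $1,627.62 − $287.44 = $1,340.18

$1,340.18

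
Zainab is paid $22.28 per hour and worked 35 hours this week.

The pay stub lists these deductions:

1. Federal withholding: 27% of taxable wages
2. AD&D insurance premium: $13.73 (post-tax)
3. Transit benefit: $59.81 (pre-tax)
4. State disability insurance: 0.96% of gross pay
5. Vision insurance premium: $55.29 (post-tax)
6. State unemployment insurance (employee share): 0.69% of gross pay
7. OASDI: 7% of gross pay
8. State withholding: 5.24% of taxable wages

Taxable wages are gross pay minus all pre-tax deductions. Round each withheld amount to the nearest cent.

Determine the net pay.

$351.38

Gross pay: 35 × $22.28 = $779.80
Transit benefit: $59.81
Taxable wages = $779.80 − $59.81 = $719.99
State withholding: $719.99 × 0.0524 = $37.73
Federal withholding: $719.99 × 0.27 = $194.40
OASDI: $779.80 × 0.07 = $54.59
State disability insurance: $779.80 × 0.0096 = $7.49
State unemployment insurance (employee share): $779.80 × 0.0069 = $5.38
Vision insurance premium: $55.29
AD&D insurance premium: $13.73
Total deductions = $59.81 + $37.73 + $194.40 + $54.59 + $7.49 + $5.38 + $55.29 + $13.73 = $428.42
Net pay = $779.80 − $428.42 = $351.38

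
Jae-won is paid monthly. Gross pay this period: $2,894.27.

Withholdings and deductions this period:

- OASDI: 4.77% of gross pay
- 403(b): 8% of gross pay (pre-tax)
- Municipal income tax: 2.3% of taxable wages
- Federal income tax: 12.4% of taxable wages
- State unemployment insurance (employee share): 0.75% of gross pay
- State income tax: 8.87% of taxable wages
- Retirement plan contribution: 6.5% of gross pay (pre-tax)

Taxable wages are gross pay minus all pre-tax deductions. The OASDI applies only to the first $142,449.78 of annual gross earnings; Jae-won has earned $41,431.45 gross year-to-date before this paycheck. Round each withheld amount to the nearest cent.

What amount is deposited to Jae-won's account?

$1,731.56

403(b): $2,894.27 × 0.08 = $231.54
Retirement plan contribution: $2,894.27 × 0.065 = $188.13
Pre-tax total = $231.54 + $188.13 = $419.67
Taxable wages = $2,894.27 − $419.67 = $2,474.60
Municipal income tax: $2,474.60 × 0.023 = $56.92
State income tax: $2,474.60 × 0.0887 = $219.50
Federal income tax: $2,474.60 × 0.124 = $306.85
OASDI: cap not yet reached, full $2,894.27 is subject → $2,894.27 × 0.0477 = $138.06
State unemployment insurance (employee share): $2,894.27 × 0.0075 = $21.71
Total deductions = $231.54 + $188.13 + $56.92 + $219.50 + $306.85 + $138.06 + $21.71 = $1,162.71
Net pay = $2,894.27 − $1,162.71 = $1,731.56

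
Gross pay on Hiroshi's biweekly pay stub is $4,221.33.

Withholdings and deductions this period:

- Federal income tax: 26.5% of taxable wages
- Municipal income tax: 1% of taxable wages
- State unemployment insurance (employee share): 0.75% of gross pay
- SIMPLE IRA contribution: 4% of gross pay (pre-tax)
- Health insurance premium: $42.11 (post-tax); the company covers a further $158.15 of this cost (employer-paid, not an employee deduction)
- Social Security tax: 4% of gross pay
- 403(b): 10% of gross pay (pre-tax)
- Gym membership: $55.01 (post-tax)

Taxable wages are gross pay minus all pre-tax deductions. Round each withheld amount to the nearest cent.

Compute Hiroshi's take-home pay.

$2,334.38

SIMPLE IRA contribution: $4,221.33 × 0.04 = $168.85
403(b): $4,221.33 × 0.1 = $422.13
Pre-tax total = $168.85 + $422.13 = $590.98
Taxable wages = $4,221.33 − $590.98 = $3,630.35
Municipal income tax: $3,630.35 × 0.01 = $36.30
Federal income tax: $3,630.35 × 0.265 = $962.04
Social Security tax: $4,221.33 × 0.04 = $168.85
State unemployment insurance (employee share): $4,221.33 × 0.0075 = $31.66
Health insurance premium: $42.11
Gym membership: $55.01
(Employer's $158.15 toward health insurance premium is not withheld from the employee.)
Total deductions = $168.85 + $422.13 + $36.30 + $962.04 + $168.85 + $31.66 + $42.11 + $55.01 = $1,886.95
Net pay = $4,221.33 − $1,886.95 = $2,334.38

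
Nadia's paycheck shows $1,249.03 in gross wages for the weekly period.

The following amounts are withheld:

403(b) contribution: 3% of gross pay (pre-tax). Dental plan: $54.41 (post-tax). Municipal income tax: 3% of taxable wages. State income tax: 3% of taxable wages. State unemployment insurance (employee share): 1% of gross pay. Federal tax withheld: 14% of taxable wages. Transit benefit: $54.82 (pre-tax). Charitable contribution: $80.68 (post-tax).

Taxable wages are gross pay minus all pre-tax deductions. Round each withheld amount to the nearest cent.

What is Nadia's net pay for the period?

$777.82

Transit benefit: $54.82
403(b) contribution: $1,249.03 × 0.03 = $37.47
Pre-tax total = $54.82 + $37.47 = $92.29
Taxable wages = $1,249.03 − $92.29 = $1,156.74
State income tax: $1,156.74 × 0.03 = $34.70
Federal tax withheld: $1,156.74 × 0.14 = $161.94
Municipal income tax: $1,156.74 × 0.03 = $34.70
State unemployment insurance (employee share): $1,249.03 × 0.01 = $12.49
Dental plan: $54.41
Charitable contribution: $80.68
Total deductions = $54.82 + $37.47 + $34.70 + $161.94 + $34.70 + $12.49 + $54.41 + $80.68 = $471.21
Net pay = $1,249.03 − $471.21 = $777.82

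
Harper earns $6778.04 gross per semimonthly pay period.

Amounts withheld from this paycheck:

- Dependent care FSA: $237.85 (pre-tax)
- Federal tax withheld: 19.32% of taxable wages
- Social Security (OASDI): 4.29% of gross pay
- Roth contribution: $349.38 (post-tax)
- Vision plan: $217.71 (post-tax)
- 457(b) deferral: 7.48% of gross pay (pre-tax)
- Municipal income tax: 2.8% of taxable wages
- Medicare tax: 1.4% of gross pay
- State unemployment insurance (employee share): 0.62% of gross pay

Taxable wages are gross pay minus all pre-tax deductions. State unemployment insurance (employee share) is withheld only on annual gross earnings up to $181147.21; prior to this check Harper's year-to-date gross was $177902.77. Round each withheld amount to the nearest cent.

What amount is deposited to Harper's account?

$3725.77

Dependent care FSA: $237.85
457(b) deferral: $6778.04 × 0.0748 = $507.00
Pre-tax total = $237.85 + $507.00 = $744.85
Taxable wages = $6778.04 − $744.85 = $6033.19
Municipal income tax: $6033.19 × 0.028 = $168.93
Federal tax withheld: $6033.19 × 0.1932 = $1165.61
State unemployment insurance (employee share): only $181147.21 − $177902.77 = $3244.44 of this check is subject → $3244.44 × 0.0062 = $20.12
Social Security (OASDI): $6778.04 × 0.0429 = $290.78
Medicare tax: $6778.04 × 0.014 = $94.89
Vision plan: $217.71
Roth contribution: $349.38
Total deductions = $237.85 + $507.00 + $168.93 + $1165.61 + $20.12 + $290.78 + $94.89 + $217.71 + $349.38 = $3052.27
Net pay = $6778.04 − $3052.27 = $3725.77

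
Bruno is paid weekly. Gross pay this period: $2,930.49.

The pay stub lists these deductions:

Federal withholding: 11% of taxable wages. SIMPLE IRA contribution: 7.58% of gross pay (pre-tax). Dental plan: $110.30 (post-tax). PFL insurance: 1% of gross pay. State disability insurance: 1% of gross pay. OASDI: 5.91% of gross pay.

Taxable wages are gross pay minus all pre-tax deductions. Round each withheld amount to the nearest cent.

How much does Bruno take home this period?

$2,068.35

SIMPLE IRA contribution: $2,930.49 × 0.0758 = $222.13
Taxable wages = $2,930.49 − $222.13 = $2,708.36
Federal withholding: $2,708.36 × 0.11 = $297.92
OASDI: $2,930.49 × 0.0591 = $173.19
PFL insurance: $2,930.49 × 0.01 = $29.30
State disability insurance: $2,930.49 × 0.01 = $29.30
Dental plan: $110.30
Total deductions = $222.13 + $297.92 + $173.19 + $29.30 + $29.30 + $110.30 = $862.14
Net pay = $2,930.49 − $862.14 = $2,068.35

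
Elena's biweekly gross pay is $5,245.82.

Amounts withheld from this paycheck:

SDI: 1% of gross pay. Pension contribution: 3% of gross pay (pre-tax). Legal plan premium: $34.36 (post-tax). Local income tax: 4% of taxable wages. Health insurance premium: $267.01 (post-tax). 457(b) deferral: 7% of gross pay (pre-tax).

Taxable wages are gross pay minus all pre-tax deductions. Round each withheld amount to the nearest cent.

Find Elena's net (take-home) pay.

$4,178.56

Pension contribution: $5,245.82 × 0.03 = $157.37
457(b) deferral: $5,245.82 × 0.07 = $367.21
Pre-tax total = $157.37 + $367.21 = $524.58
Taxable wages = $5,245.82 − $524.58 = $4,721.24
Local income tax: $4,721.24 × 0.04 = $188.85
SDI: $5,245.82 × 0.01 = $52.46
Legal plan premium: $34.36
Health insurance premium: $267.01
Total deductions = $157.37 + $367.21 + $188.85 + $52.46 + $34.36 + $267.01 = $1,067.26
Net pay = $5,245.82 − $1,067.26 = $4,178.56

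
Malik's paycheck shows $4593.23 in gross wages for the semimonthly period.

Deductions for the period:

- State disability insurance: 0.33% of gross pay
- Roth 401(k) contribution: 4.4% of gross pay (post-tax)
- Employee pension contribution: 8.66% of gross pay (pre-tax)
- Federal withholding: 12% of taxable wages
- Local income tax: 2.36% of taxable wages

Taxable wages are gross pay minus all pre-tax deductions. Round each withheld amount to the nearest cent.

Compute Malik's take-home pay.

Employee pension contribution: $4593.23 × 0.0866 = $397.77
Taxable wages = $4593.23 − $397.77 = $4195.46
Local income tax: $4195.46 × 0.0236 = $99.01
Federal withholding: $4195.46 × 0.12 = $503.46
State disability insurance: $4593.23 × 0.0033 = $15.16
Roth 401(k) contribution: $4593.23 × 0.044 = $202.10
Total deductions = $397.77 + $99.01 + $503.46 + $15.16 + $202.10 = $1217.50
Net pay = $4593.23 − $1217.50 = $3375.73

$3375.73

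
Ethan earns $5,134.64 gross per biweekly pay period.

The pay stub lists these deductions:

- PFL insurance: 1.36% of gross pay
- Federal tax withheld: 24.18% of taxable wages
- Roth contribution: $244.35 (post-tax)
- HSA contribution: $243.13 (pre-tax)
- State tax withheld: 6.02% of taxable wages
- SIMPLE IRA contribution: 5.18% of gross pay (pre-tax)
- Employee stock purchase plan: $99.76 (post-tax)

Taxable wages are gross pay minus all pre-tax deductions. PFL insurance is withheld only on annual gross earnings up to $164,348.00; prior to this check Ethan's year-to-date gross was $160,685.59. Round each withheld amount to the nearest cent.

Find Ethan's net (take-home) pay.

$2,834.70

SIMPLE IRA contribution: $5,134.64 × 0.0518 = $265.97
HSA contribution: $243.13
Pre-tax total = $265.97 + $243.13 = $509.10
Taxable wages = $5,134.64 − $509.10 = $4,625.54
State tax withheld: $4,625.54 × 0.0602 = $278.46
Federal tax withheld: $4,625.54 × 0.2418 = $1,118.46
PFL insurance: only $164,348.00 − $160,685.59 = $3,662.41 of this check is subject → $3,662.41 × 0.0136 = $49.81
Roth contribution: $244.35
Employee stock purchase plan: $99.76
Total deductions = $265.97 + $243.13 + $278.46 + $1,118.46 + $49.81 + $244.35 + $99.76 = $2,299.94
Net pay = $5,134.64 − $2,299.94 = $2,834.70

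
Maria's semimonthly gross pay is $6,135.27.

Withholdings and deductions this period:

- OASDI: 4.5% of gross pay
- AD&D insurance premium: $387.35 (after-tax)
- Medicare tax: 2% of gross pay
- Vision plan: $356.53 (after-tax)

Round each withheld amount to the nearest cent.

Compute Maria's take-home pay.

$4,992.59

OASDI: $6,135.27 × 0.045 = $276.09
Medicare tax: $6,135.27 × 0.02 = $122.71
AD&D insurance premium: $387.35
Vision plan: $356.53
Total deductions = $276.09 + $122.71 + $387.35 + $356.53 = $1,142.68
Net pay = $6,135.27 − $1,142.68 = $4,992.59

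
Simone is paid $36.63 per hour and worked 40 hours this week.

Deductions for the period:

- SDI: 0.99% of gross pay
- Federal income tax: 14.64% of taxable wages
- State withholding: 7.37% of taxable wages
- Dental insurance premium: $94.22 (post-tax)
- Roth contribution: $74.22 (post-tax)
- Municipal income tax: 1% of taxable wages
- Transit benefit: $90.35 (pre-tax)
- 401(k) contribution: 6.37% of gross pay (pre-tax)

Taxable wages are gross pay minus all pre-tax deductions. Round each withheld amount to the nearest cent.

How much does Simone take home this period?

$803.69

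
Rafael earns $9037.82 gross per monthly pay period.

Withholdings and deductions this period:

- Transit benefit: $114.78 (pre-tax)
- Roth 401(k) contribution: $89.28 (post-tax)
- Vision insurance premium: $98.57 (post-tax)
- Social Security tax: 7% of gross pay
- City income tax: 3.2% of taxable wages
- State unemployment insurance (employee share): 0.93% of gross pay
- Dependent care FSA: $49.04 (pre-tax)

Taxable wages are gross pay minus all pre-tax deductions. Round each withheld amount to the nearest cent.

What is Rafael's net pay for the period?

$7685.48

Transit benefit: $114.78
Dependent care FSA: $49.04
Pre-tax total = $114.78 + $49.04 = $163.82
Taxable wages = $9037.82 − $163.82 = $8874.00
City income tax: $8874.00 × 0.032 = $283.97
Social Security tax: $9037.82 × 0.07 = $632.65
State unemployment insurance (employee share): $9037.82 × 0.0093 = $84.05
Vision insurance premium: $98.57
Roth 401(k) contribution: $89.28
Total deductions = $114.78 + $49.04 + $283.97 + $632.65 + $84.05 + $98.57 + $89.28 = $1352.34
Net pay = $9037.82 − $1352.34 = $7685.48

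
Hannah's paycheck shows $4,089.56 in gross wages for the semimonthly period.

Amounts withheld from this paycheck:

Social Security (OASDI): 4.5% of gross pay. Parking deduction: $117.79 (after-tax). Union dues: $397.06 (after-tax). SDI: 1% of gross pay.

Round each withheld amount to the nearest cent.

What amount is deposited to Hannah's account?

$3,349.78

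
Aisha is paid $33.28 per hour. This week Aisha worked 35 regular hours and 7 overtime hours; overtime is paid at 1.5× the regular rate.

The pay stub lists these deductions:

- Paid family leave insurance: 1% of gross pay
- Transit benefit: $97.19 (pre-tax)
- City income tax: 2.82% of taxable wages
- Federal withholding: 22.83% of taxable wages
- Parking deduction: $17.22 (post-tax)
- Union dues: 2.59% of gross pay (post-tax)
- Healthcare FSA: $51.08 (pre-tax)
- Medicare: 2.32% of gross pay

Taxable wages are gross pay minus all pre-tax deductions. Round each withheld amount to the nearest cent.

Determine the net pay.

$908.89

Regular pay: 35 × $33.28 = $1,164.80
Overtime pay: 7 × $33.28 × 1.5 = $349.44
Gross pay = $1,164.80 + $349.44 = $1,514.24
Transit benefit: $97.19
Healthcare FSA: $51.08
Pre-tax total = $97.19 + $51.08 = $148.27
Taxable wages = $1,514.24 − $148.27 = $1,365.97
Federal withholding: $1,365.97 × 0.2283 = $311.85
City income tax: $1,365.97 × 0.0282 = $38.52
Paid family leave insurance: $1,514.24 × 0.01 = $15.14
Medicare: $1,514.24 × 0.0232 = $35.13
Parking deduction: $17.22
Union dues: $1,514.24 × 0.0259 = $39.22
Total deductions = $97.19 + $51.08 + $311.85 + $38.52 + $15.14 + $35.13 + $17.22 + $39.22 = $605.35
Net pay = $1,514.24 − $605.35 = $908.89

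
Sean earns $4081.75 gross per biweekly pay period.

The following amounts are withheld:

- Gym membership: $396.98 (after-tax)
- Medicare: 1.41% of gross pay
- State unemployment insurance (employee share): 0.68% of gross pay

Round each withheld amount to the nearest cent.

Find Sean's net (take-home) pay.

Medicare: $4081.75 × 0.0141 = $57.55
State unemployment insurance (employee share): $4081.75 × 0.0068 = $27.76
Gym membership: $396.98
Total deductions = $57.55 + $27.76 + $396.98 = $482.29
Net pay = $4081.75 − $482.29 = $3599.46

$3599.46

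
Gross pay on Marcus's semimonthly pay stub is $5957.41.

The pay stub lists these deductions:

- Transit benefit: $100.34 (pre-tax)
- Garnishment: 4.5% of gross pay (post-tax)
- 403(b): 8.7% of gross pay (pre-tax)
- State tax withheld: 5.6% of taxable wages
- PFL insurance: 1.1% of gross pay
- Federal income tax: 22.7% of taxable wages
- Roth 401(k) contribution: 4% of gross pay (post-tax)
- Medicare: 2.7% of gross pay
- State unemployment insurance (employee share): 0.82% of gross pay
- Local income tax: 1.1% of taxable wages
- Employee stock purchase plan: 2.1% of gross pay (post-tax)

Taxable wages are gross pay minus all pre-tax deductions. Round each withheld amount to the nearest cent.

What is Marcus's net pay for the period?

$2862.46

403(b): $5957.41 × 0.087 = $518.29
Transit benefit: $100.34
Pre-tax total = $518.29 + $100.34 = $618.63
Taxable wages = $5957.41 − $618.63 = $5338.78
Federal income tax: $5338.78 × 0.227 = $1211.90
State tax withheld: $5338.78 × 0.056 = $298.97
Local income tax: $5338.78 × 0.011 = $58.73
Medicare: $5957.41 × 0.027 = $160.85
State unemployment insurance (employee share): $5957.41 × 0.0082 = $48.85
PFL insurance: $5957.41 × 0.011 = $65.53
Employee stock purchase plan: $5957.41 × 0.021 = $125.11
Roth 401(k) contribution: $5957.41 × 0.04 = $238.30
Garnishment: $5957.41 × 0.045 = $268.08
Total deductions = $518.29 + $100.34 + $1211.90 + $298.97 + $58.73 + $160.85 + $48.85 + $65.53 + $125.11 + $238.30 + $268.08 = $3094.95
Net pay = $5957.41 − $3094.95 = $2862.46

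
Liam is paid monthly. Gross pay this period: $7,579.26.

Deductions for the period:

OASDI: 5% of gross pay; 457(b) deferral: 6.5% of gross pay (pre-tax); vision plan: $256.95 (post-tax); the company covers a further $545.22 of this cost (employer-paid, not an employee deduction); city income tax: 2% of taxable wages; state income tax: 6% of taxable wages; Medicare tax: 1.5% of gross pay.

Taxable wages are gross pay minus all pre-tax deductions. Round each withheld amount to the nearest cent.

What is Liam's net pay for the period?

$5,770.08

457(b) deferral: $7,579.26 × 0.065 = $492.65
Taxable wages = $7,579.26 − $492.65 = $7,086.61
State income tax: $7,086.61 × 0.06 = $425.20
City income tax: $7,086.61 × 0.02 = $141.73
Medicare tax: $7,579.26 × 0.015 = $113.69
OASDI: $7,579.26 × 0.05 = $378.96
Vision plan: $256.95
(Employer's $545.22 toward vision plan is not withheld from the employee.)
Total deductions = $492.65 + $425.20 + $141.73 + $113.69 + $378.96 + $256.95 = $1,809.18
Net pay = $7,579.26 − $1,809.18 = $5,770.08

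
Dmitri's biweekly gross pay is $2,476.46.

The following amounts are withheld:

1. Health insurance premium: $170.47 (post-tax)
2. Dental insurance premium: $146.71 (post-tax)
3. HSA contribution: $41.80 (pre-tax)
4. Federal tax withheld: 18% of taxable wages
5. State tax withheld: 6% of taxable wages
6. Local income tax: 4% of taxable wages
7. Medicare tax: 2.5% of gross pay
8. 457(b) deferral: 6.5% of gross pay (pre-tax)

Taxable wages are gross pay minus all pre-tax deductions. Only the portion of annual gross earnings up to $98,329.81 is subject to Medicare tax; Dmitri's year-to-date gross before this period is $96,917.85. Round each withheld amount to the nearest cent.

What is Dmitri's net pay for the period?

$1,284.58

HSA contribution: $41.80
457(b) deferral: $2,476.46 × 0.065 = $160.97
Pre-tax total = $41.80 + $160.97 = $202.77
Taxable wages = $2,476.46 − $202.77 = $2,273.69
Federal tax withheld: $2,273.69 × 0.18 = $409.26
Local income tax: $2,273.69 × 0.04 = $90.95
State tax withheld: $2,273.69 × 0.06 = $136.42
Medicare tax: only $98,329.81 − $96,917.85 = $1,411.96 of this check is subject → $1,411.96 × 0.025 = $35.30
Health insurance premium: $170.47
Dental insurance premium: $146.71
Total deductions = $41.80 + $160.97 + $409.26 + $90.95 + $136.42 + $35.30 + $170.47 + $146.71 = $1,191.88
Net pay = $2,476.46 − $1,191.88 = $1,284.58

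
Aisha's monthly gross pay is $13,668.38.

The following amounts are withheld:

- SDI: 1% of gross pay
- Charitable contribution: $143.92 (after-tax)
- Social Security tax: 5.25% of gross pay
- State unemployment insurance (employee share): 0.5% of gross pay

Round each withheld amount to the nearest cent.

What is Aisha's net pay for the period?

SDI: $13,668.38 × 0.01 = $136.68
Social Security tax: $13,668.38 × 0.0525 = $717.59
State unemployment insurance (employee share): $13,668.38 × 0.005 = $68.34
Charitable contribution: $143.92
Total deductions = $136.68 + $717.59 + $68.34 + $143.92 = $1,066.53
Net pay = $13,668.38 − $1,066.53 = $12,601.85

$12,601.85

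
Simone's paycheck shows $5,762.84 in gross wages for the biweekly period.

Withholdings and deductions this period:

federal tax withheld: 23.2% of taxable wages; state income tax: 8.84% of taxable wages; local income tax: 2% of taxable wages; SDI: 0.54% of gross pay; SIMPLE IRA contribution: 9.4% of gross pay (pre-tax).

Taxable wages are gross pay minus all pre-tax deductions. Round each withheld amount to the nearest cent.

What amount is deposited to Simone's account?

SIMPLE IRA contribution: $5,762.84 × 0.094 = $541.71
Taxable wages = $5,762.84 − $541.71 = $5,221.13
Local income tax: $5,221.13 × 0.02 = $104.42
Federal tax withheld: $5,221.13 × 0.232 = $1,211.30
State income tax: $5,221.13 × 0.0884 = $461.55
SDI: $5,762.84 × 0.0054 = $31.12
Total deductions = $541.71 + $104.42 + $1,211.30 + $461.55 + $31.12 = $2,350.10
Net pay = $5,762.84 − $2,350.10 = $3,412.74

$3,412.74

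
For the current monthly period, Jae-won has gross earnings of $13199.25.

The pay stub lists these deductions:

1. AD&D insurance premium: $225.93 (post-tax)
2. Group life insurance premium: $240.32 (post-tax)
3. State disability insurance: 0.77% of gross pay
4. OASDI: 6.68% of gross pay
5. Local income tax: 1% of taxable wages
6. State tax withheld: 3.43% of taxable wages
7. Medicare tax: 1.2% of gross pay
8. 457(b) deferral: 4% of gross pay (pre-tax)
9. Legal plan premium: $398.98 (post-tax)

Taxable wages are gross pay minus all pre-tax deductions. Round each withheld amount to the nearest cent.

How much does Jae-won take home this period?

457(b) deferral: $13199.25 × 0.04 = $527.97
Taxable wages = $13199.25 − $527.97 = $12671.28
Local income tax: $12671.28 × 0.01 = $126.71
State tax withheld: $12671.28 × 0.0343 = $434.62
Medicare tax: $13199.25 × 0.012 = $158.39
State disability insurance: $13199.25 × 0.0077 = $101.63
OASDI: $13199.25 × 0.0668 = $881.71
Legal plan premium: $398.98
AD&D insurance premium: $225.93
Group life insurance premium: $240.32
Total deductions = $527.97 + $126.71 + $434.62 + $158.39 + $101.63 + $881.71 + $398.98 + $225.93 + $240.32 = $3096.26
Net pay = $13199.25 − $3096.26 = $10102.99

$10102.99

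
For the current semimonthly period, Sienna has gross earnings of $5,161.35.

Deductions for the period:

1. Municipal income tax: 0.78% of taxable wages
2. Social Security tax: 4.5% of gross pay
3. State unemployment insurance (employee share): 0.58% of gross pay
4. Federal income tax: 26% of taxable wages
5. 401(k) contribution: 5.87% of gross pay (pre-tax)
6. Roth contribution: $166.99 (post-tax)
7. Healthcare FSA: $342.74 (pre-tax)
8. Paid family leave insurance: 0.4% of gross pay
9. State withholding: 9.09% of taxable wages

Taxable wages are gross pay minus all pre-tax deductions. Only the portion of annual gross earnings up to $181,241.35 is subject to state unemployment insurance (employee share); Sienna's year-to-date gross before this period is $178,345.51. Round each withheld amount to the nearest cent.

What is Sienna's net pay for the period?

Healthcare FSA: $342.74
401(k) contribution: $5,161.35 × 0.0587 = $302.97
Pre-tax total = $342.74 + $302.97 = $645.71
Taxable wages = $5,161.35 − $645.71 = $4,515.64
Federal income tax: $4,515.64 × 0.26 = $1,174.07
Municipal income tax: $4,515.64 × 0.0078 = $35.22
State withholding: $4,515.64 × 0.0909 = $410.47
Paid family leave insurance: $5,161.35 × 0.004 = $20.65
Social Security tax: $5,161.35 × 0.045 = $232.26
State unemployment insurance (employee share): only $181,241.35 − $178,345.51 = $2,895.84 of this check is subject → $2,895.84 × 0.0058 = $16.80
Roth contribution: $166.99
Total deductions = $342.74 + $302.97 + $1,174.07 + $35.22 + $410.47 + $20.65 + $232.26 + $16.80 + $166.99 = $2,702.17
Net pay = $5,161.35 − $2,702.17 = $2,459.18

$2,459.18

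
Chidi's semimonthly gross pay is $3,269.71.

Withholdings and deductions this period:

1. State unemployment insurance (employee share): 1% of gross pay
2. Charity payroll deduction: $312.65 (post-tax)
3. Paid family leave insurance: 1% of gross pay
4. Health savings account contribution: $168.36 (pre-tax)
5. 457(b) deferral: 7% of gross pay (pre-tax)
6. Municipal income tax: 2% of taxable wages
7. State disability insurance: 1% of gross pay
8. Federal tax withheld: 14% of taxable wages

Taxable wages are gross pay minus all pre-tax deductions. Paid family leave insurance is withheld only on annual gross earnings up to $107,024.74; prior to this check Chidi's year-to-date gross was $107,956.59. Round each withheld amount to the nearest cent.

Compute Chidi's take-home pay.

$2,034.82

457(b) deferral: $3,269.71 × 0.07 = $228.88
Health savings account contribution: $168.36
Pre-tax total = $228.88 + $168.36 = $397.24
Taxable wages = $3,269.71 − $397.24 = $2,872.47
Municipal income tax: $2,872.47 × 0.02 = $57.45
Federal tax withheld: $2,872.47 × 0.14 = $402.15
State unemployment insurance (employee share): $3,269.71 × 0.01 = $32.70
State disability insurance: $3,269.71 × 0.01 = $32.70
Paid family leave insurance: annual cap $107,024.74 already reached (YTD $107,956.59), so $0.00
Charity payroll deduction: $312.65
Total deductions = $228.88 + $168.36 + $57.45 + $402.15 + $32.70 + $32.70 + $0.00 + $312.65 = $1,234.89
Net pay = $3,269.71 − $1,234.89 = $2,034.82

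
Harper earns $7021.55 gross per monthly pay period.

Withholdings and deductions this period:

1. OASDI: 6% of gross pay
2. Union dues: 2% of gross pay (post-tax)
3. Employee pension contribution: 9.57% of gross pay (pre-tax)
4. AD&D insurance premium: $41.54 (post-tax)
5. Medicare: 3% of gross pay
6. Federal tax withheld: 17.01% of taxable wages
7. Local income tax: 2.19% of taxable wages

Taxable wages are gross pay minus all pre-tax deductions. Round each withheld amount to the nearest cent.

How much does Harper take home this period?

$4316.55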